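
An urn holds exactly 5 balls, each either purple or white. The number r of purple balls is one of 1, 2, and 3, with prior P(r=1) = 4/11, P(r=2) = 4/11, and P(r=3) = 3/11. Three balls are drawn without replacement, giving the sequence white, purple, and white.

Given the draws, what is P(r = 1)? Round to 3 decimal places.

0.421

For each hypothesis, P(data | H) works out to: P(data | r = 1) = (4/5)(1/4)(3/3) = 1/5; P(data | r = 2) = (3/5)(2/4)(2/3) = 1/5; P(data | r = 3) = (2/5)(3/4)(1/3) = 1/10.
Weighting by the prior gives 4/11 · 1/5 = 4/55, 4/11 · 1/5 = 4/55, 3/11 · 1/10 = 3/110; with total 19/110.
By Bayes' rule, P(r = 1 | data) = (4/55) / (19/110) = 8/19.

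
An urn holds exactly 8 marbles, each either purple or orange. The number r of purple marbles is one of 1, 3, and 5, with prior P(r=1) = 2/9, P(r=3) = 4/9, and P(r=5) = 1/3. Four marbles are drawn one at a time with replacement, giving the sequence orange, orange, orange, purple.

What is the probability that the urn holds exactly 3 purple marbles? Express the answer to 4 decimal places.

The likelihood of the observed sequence under each hypothesis: P(data | r = 1) = (7/8)(7/8)(7/8)(1/8) = 0.08374; P(data | r = 3) = (5/8)(5/8)(5/8)(3/8) = 0.091553; P(data | r = 5) = (3/8)(3/8)(3/8)(5/8) = 0.032959.
Weighting by the prior gives 2/9 · 0.08374 = 0.018609, 4/9 · 0.091553 = 0.04069, 1/3 · 0.032959 = 0.010986; these sum to 0.070285.
Hence P(r = 3 | data) = (0.04069) / (0.070285) = 0.57893.

0.5789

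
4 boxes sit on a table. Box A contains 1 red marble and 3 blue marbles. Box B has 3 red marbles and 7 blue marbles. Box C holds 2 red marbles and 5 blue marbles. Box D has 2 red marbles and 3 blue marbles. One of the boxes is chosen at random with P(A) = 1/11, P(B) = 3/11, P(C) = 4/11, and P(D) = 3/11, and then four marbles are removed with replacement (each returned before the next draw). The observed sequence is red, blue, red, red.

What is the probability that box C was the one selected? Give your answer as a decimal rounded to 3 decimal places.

Compute the likelihood of the observed sequence for each case: P(data | box A) = (1/4)(3/4)(1/4)(1/4) = 0.011719; P(data | box B) = (3/10)(7/10)(3/10)(3/10) = 0.0189; P(data | box C) = (2/7)(5/7)(2/7)(2/7) = 0.01666; P(data | box D) = (2/5)(3/5)(2/5)(2/5) = 0.0384.
Weighting by the prior gives 1/11 · 0.011719 = 0.0010653, 3/11 · 0.0189 = 0.0051545, 4/11 · 0.01666 = 0.0060581, 3/11 · 0.0384 = 0.010473; summing to 0.022751.
Hence P(box C | data) = (0.0060581) / (0.022751) = 0.26628.

0.266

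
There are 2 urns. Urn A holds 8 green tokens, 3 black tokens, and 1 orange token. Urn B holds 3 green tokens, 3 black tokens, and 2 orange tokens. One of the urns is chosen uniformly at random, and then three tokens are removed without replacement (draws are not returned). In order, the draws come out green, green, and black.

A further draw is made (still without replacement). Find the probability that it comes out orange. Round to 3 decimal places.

The likelihood of the observed sequence under each hypothesis: P(data | urn A) = (8/12)(7/11)(3/10) = 0.12727; P(data | urn B) = (3/8)(2/7)(3/6) = 0.053571.
The prior-weighted likelihoods are 1/2 · 0.12727 = 0.063636, 1/2 · 0.053571 = 0.026786; these sum to 0.090422.
The posterior is then P(urn A | data) = 0.70377, P(urn B | data) = 0.29623.
The predictive probability is P(orange next | data) = (1/9)(0.70377) + (2/5)(0.29623) = 0.19669.

0.197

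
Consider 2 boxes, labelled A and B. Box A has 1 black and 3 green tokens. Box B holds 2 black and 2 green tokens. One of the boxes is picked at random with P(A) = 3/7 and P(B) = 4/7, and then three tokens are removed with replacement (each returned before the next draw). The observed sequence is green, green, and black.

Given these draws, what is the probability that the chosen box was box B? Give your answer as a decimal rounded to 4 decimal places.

0.5424

For each hypothesis, P(data | H) works out to: P(data | box A) = (3/4)(3/4)(1/4) = 9/64; P(data | box B) = (2/4)(2/4)(2/4) = 1/8.
The prior-weighted likelihoods are 3/7 · 9/64 = 27/448, 4/7 · 1/8 = 1/14; these sum to 59/448.
Hence P(box B | data) = (1/14) / (59/448) = 32/59.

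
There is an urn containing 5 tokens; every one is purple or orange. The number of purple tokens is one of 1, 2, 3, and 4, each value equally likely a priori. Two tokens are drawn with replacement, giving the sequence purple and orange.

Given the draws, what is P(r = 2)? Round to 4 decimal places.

0.3000

For each hypothesis, P(data | H) works out to: P(data | r = 1) = (1/5)(4/5) = 4/25; P(data | r = 2) = (2/5)(3/5) = 6/25; P(data | r = 3) = (3/5)(2/5) = 6/25; P(data | r = 4) = (4/5)(1/5) = 4/25.
The prior-weighted likelihoods are 1/4 · 4/25 = 1/25, 1/4 · 6/25 = 3/50, 1/4 · 6/25 = 3/50, 1/4 · 4/25 = 1/25; these sum to 1/5.
Hence P(r = 2 | data) = (3/50) / (1/5) = 3/10.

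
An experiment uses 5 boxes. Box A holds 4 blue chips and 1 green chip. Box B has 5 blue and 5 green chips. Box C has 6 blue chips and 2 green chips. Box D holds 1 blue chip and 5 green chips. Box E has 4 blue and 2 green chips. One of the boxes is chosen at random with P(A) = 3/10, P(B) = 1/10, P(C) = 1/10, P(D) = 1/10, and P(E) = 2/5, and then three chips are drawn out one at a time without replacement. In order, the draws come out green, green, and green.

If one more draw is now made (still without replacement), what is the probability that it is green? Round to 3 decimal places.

0.612

Compute the likelihood of the observed sequence for each case: P(data | box A) = (1/5)(0/4) = 0; P(data | box B) = (5/10)(4/9)(3/8) = 1/12; P(data | box C) = (2/8)(1/7)(0/6) = 0; P(data | box D) = (5/6)(4/5)(3/4) = 1/2; P(data | box E) = (2/6)(1/5)(0/4) = 0.
The prior-weighted likelihoods are 3/10 · 0 = 0, 1/10 · 1/12 = 1/120, 1/10 · 0 = 0, 1/10 · 1/2 = 1/20, 2/5 · 0 = 0; these sum to 7/120.
Normalising, the posterior is P(box A | data) = 0, P(box B | data) = 1/7, P(box C | data) = 0, P(box D | data) = 6/7, P(box E | data) = 0.
The predictive probability is P(green next | data) = (2/7)(1/7) + (2/3)(6/7) = 30/49.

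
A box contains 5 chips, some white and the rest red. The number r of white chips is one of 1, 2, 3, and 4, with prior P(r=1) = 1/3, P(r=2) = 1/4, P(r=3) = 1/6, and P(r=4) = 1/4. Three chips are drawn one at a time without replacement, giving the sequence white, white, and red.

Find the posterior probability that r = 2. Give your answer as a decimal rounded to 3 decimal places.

Under each hypothesis, the probability of the observed sequence is: P(data | r = 1) = (1/5)(0/4) = 0; P(data | r = 2) = (2/5)(1/4)(3/3) = 1/10; P(data | r = 3) = (3/5)(2/4)(2/3) = 1/5; P(data | r = 4) = (4/5)(3/4)(1/3) = 1/5.
Weighting by the prior gives 1/3 · 0 = 0, 1/4 · 1/10 = 1/40, 1/6 · 1/5 = 1/30, 1/4 · 1/5 = 1/20; these sum to 13/120.
By Bayes' rule, P(r = 2 | data) = (1/40) / (13/120) = 3/13.

0.231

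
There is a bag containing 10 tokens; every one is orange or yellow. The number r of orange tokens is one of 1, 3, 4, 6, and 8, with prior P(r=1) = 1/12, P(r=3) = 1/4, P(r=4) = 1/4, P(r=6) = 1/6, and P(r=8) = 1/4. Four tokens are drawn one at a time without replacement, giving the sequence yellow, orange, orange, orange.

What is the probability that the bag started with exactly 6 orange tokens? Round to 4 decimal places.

Compute the likelihood of the observed sequence for each case: P(data | r = 1) = (9/10)(1/9)(0/8) = 0; P(data | r = 3) = (7/10)(3/9)(2/8)(1/7) = 0.0083333; P(data | r = 4) = (6/10)(4/9)(3/8)(2/7) = 0.028571; P(data | r = 6) = (4/10)(6/9)(5/8)(4/7) = 0.095238; P(data | r = 8) = (2/10)(8/9)(7/8)(6/7) = 0.13333.
Weighting by the prior gives 1/12 · 0 = 0, 1/4 · 0.0083333 = 0.0020833, 1/4 · 0.028571 = 0.0071429, 1/6 · 0.095238 = 0.015873, 1/4 · 0.13333 = 0.033333; with total 0.058433.
Hence P(r = 6 | data) = (0.015873) / (0.058433) = 0.27165.

0.2716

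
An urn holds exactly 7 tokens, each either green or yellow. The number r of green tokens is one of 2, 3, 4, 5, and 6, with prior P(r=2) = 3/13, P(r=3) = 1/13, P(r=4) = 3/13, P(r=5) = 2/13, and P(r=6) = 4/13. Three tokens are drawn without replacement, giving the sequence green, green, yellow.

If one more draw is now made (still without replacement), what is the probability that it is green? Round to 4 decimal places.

The likelihood of the observed sequence under each hypothesis: P(data | r = 2) = (2/7)(1/6)(5/5) = 0.047619; P(data | r = 3) = (3/7)(2/6)(4/5) = 0.11429; P(data | r = 4) = (4/7)(3/6)(3/5) = 0.17143; P(data | r = 5) = (5/7)(4/6)(2/5) = 0.19048; P(data | r = 6) = (6/7)(5/6)(1/5) = 0.14286.
Multiplying each by its prior: 3/13 · 0.047619 = 0.010989, 1/13 · 0.11429 = 0.0087912, 3/13 · 0.17143 = 0.03956, 2/13 · 0.19048 = 0.029304, 4/13 · 0.14286 = 0.043956; summing to 0.1326.
Dividing through by the total gives posterior P(r = 2 | data) = 0.082873, P(r = 3 | data) = 0.066298, P(r = 4 | data) = 0.29834, P(r = 5 | data) = 0.22099, P(r = 6 | data) = 0.33149.
The predictive probability is P(green next | data) = (0)(0.082873) + (1/4)(0.066298) + (1/2)(0.29834) + (3/4)(0.22099) + (1)(0.33149) = 0.66298.

0.6630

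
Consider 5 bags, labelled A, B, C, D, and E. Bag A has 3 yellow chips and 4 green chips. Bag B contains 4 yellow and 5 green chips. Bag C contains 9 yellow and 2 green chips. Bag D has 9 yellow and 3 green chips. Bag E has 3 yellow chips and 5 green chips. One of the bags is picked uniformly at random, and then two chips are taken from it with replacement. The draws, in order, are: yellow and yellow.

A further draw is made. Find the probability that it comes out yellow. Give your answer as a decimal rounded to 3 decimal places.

Under each hypothesis, the probability of the observed sequence is: P(data | bag A) = (3/7)(3/7) = 0.18367; P(data | bag B) = (4/9)(4/9) = 0.19753; P(data | bag C) = (9/11)(9/11) = 0.66942; P(data | bag D) = (9/12)(9/12) = 0.5625; P(data | bag E) = (3/8)(3/8) = 0.14062.
Multiplying each by its prior: 1/5 · 0.18367 = 0.036735, 1/5 · 0.19753 = 0.039506, 1/5 · 0.66942 = 0.13388, 1/5 · 0.5625 = 0.1125, 1/5 · 0.14062 = 0.028125; these sum to 0.35075.
Normalising, the posterior is P(bag A | data) = 0.10473, P(bag B | data) = 0.11263, P(bag C | data) = 0.38171, P(bag D | data) = 0.32074, P(bag E | data) = 0.080185.
So P(yellow next | data) = Σ P(yellow next | H) P(H | data) = (3/7)(0.10473) + (4/9)(0.11263) + (9/11)(0.38171) + (3/4)(0.32074) + (3/8)(0.080185) = 0.67788.

0.678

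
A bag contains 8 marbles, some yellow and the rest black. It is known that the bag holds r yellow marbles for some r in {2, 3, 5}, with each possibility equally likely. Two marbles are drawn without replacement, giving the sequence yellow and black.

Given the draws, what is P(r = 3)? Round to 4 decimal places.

0.3571

Compute the likelihood of the observed sequence for each case: P(data | r = 2) = (2/8)(6/7) = 3/14; P(data | r = 3) = (3/8)(5/7) = 15/56; P(data | r = 5) = (5/8)(3/7) = 15/56.
Multiplying each by its prior: 1/3 · 3/14 = 1/14, 1/3 · 15/56 = 5/56, 1/3 · 15/56 = 5/56; with total 1/4.
So P(r = 3 | data) = (5/56) / (1/4) = 5/14.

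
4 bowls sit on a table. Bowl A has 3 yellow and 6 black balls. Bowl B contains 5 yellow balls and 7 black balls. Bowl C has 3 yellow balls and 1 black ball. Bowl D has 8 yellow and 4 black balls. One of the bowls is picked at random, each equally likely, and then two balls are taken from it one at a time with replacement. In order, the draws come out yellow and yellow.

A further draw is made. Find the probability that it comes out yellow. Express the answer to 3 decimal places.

The likelihood of the observed sequence under each hypothesis: P(data | bowl A) = (3/9)(3/9) = 1/9; P(data | bowl B) = (5/12)(5/12) = 25/144; P(data | bowl C) = (3/4)(3/4) = 9/16; P(data | bowl D) = (8/12)(8/12) = 4/9.
The prior-weighted likelihoods are 1/4 · 1/9 = 1/36, 1/4 · 25/144 = 25/576, 1/4 · 9/16 = 9/64, 1/4 · 4/9 = 1/9; with total 31/96.
Normalising, the posterior is P(bowl A | data) = 0.086022, P(bowl B | data) = 0.13441, P(bowl C | data) = 0.43548, P(bowl D | data) = 0.34409.
Averaging over the posterior, P(yellow next | data) = (1/3)(0.086022) + (5/12)(0.13441) + (3/4)(0.43548) + (2/3)(0.34409) = 0.64068.

0.641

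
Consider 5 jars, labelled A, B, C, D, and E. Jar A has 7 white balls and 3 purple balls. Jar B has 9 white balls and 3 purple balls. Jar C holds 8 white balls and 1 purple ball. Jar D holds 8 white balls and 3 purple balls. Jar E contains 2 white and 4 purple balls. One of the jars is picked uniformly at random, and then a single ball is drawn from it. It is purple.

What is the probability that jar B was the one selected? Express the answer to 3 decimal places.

0.156

The likelihood of this draw under each hypothesis: P(data | jar A) = (3/10) = 0.3; P(data | jar B) = (3/12) = 0.25; P(data | jar C) = (1/9) = 0.11111; P(data | jar D) = (3/11) = 0.27273; P(data | jar E) = (4/6) = 0.66667.
Weighting by the prior gives 1/5 · 0.3 = 0.06, 1/5 · 0.25 = 0.05, 1/5 · 0.11111 = 0.022222, 1/5 · 0.27273 = 0.054545, 1/5 · 0.66667 = 0.13333; summing to 0.3201.
So P(jar B | data) = (0.05) / (0.3201) = 0.1562.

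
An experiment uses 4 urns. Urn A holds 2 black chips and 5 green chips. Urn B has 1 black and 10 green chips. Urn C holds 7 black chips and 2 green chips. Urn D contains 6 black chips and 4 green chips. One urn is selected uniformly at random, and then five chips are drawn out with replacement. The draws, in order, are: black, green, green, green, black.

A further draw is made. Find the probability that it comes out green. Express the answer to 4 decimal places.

Under each hypothesis, the probability of the observed sequence is: P(data | urn A) = (2/7)(5/7)(5/7)(5/7)(2/7) = 0.02975; P(data | urn B) = (1/11)(10/11)(10/11)(10/11)(1/11) = 0.0062092; P(data | urn C) = (7/9)(2/9)(2/9)(2/9)(7/9) = 0.0066386; P(data | urn D) = (6/10)(4/10)(4/10)(4/10)(6/10) = 0.02304.
Weighting by the prior gives 1/4 · 0.02975 = 0.0074374, 1/4 · 0.0062092 = 0.0015523, 1/4 · 0.0066386 = 0.0016596, 1/4 · 0.02304 = 0.00576; summing to 0.016409.
Normalising, the posterior is P(urn A | data) = 0.45324, P(urn B | data) = 0.094599, P(urn C | data) = 0.10114, P(urn D | data) = 0.35102.
The predictive probability is P(green next | data) = (5/7)(0.45324) + (10/11)(0.094599) + (2/9)(0.10114) + (2/5)(0.35102) = 0.57263.

0.5726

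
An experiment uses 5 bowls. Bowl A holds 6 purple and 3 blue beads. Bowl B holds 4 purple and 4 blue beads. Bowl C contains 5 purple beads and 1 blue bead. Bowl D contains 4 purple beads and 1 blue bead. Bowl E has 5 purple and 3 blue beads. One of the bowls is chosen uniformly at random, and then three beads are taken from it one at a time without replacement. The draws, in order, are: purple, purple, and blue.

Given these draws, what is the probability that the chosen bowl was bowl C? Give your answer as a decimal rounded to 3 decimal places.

0.192

For each hypothesis, P(data | H) works out to: P(data | bowl A) = (6/9)(5/8)(3/7) = 5/28; P(data | bowl B) = (4/8)(3/7)(4/6) = 1/7; P(data | bowl C) = (5/6)(4/5)(1/4) = 1/6; P(data | bowl D) = (4/5)(3/4)(1/3) = 1/5; P(data | bowl E) = (5/8)(4/7)(3/6) = 5/28.
Weighting by the prior gives 1/5 · 5/28 = 1/28, 1/5 · 1/7 = 1/35, 1/5 · 1/6 = 1/30, 1/5 · 1/5 = 1/25, 1/5 · 5/28 = 1/28; with total 13/75.
So P(bowl C | data) = (1/30) / (13/75) = 5/26.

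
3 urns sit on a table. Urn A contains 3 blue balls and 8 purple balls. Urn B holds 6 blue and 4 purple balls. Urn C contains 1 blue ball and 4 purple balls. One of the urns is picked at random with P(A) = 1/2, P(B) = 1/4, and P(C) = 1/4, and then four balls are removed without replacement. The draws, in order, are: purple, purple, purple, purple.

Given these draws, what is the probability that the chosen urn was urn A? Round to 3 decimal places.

0.674

The likelihood of the observed sequence under each hypothesis: P(data | urn A) = (8/11)(7/10)(6/9)(5/8) = 0.21212; P(data | urn B) = (4/10)(3/9)(2/8)(1/7) = 0.0047619; P(data | urn C) = (4/5)(3/4)(2/3)(1/2) = 0.2.
The prior-weighted likelihoods are 1/2 · 0.21212 = 0.10606, 1/4 · 0.0047619 = 0.0011905, 1/4 · 0.2 = 0.05; summing to 0.15725.
So P(urn A | data) = (0.10606) / (0.15725) = 0.67447.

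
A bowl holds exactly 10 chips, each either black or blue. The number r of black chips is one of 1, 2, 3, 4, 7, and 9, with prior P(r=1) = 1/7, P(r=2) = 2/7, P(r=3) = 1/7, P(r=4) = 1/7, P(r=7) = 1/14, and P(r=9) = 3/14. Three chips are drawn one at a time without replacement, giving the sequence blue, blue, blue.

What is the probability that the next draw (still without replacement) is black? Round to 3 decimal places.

0.282

The likelihood of the observed sequence under each hypothesis: P(data | r = 1) = (9/10)(8/9)(7/8) = 0.7; P(data | r = 2) = (8/10)(7/9)(6/8) = 0.46667; P(data | r = 3) = (7/10)(6/9)(5/8) = 0.29167; P(data | r = 4) = (6/10)(5/9)(4/8) = 0.16667; P(data | r = 7) = (3/10)(2/9)(1/8) = 0.0083333; P(data | r = 9) = (1/10)(0/9) = 0.
Weighting by the prior gives 1/7 · 0.7 = 0.1, 2/7 · 0.46667 = 0.13333, 1/7 · 0.29167 = 0.041667, 1/7 · 0.16667 = 0.02381, 1/14 · 0.0083333 = 0.00059524, 3/14 · 0 = 0; with total 0.2994.
The posterior is then P(r = 1 | data) = 0.334, P(r = 2 | data) = 0.44533, P(r = 3 | data) = 0.13917, P(r = 4 | data) = 0.079523, P(r = 7 | data) = 0.0019881, P(r = 9 | data) = 0.
Averaging over the posterior, P(black next | data) = (1/7)(0.334) + (2/7)(0.44533) + (3/7)(0.13917) + (4/7)(0.079523) + (1)(0.0019881) = 0.28202.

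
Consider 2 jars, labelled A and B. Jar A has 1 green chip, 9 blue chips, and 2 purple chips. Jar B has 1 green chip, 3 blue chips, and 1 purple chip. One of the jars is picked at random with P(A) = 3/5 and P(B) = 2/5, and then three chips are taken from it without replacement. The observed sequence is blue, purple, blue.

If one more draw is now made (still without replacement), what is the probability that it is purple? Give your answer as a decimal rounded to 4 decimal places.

The likelihood of the observed sequence under each hypothesis: P(data | jar A) = (9/12)(2/11)(8/10) = 6/55; P(data | jar B) = (3/5)(1/4)(2/3) = 1/10.
The prior-weighted likelihoods are 3/5 · 6/55 = 18/275, 2/5 · 1/10 = 1/25; summing to 29/275.
The posterior is then P(jar A | data) = 18/29, P(jar B | data) = 11/29.
Averaging over the posterior, P(purple next | data) = (1/9)(18/29) + (0)(11/29) = 2/29.

0.0690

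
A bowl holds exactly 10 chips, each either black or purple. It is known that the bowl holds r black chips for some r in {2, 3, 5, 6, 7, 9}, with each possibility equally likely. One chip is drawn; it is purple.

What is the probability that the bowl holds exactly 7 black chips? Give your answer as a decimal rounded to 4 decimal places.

0.1071

The likelihood of this draw under each hypothesis: P(data | r = 2) = (8/10) = 4/5; P(data | r = 3) = (7/10) = 7/10; P(data | r = 5) = (5/10) = 1/2; P(data | r = 6) = (4/10) = 2/5; P(data | r = 7) = (3/10) = 3/10; P(data | r = 9) = (1/10) = 1/10.
Multiplying each by its prior: 1/6 · 4/5 = 2/15, 1/6 · 7/10 = 7/60, 1/6 · 1/2 = 1/12, 1/6 · 2/5 = 1/15, 1/6 · 3/10 = 1/20, 1/6 · 1/10 = 1/60; with total 7/15.
By Bayes' rule, P(r = 7 | data) = (1/20) / (7/15) = 3/28.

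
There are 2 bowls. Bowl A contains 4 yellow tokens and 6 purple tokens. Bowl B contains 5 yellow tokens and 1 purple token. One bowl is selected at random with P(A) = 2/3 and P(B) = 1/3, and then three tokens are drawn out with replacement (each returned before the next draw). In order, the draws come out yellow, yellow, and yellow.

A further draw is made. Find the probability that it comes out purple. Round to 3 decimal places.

Compute the likelihood of the observed sequence for each case: P(data | bowl A) = (4/10)(4/10)(4/10) = 0.064; P(data | bowl B) = (5/6)(5/6)(5/6) = 0.5787.
Multiplying each by its prior: 2/3 · 0.064 = 0.042667, 1/3 · 0.5787 = 0.1929; with total 0.23557.
The posterior is then P(bowl A | data) = 0.18112, P(bowl B | data) = 0.81888.
The predictive probability is P(purple next | data) = (3/5)(0.18112) + (1/6)(0.81888) = 0.24515.

0.245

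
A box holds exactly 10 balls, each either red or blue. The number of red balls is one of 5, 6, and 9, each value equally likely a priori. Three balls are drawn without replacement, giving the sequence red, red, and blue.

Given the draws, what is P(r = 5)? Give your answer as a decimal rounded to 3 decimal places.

0.342

The likelihood of the observed sequence under each hypothesis: P(data | r = 5) = (5/10)(4/9)(5/8) = 5/36; P(data | r = 6) = (6/10)(5/9)(4/8) = 1/6; P(data | r = 9) = (9/10)(8/9)(1/8) = 1/10.
Weighting by the prior gives 1/3 · 5/36 = 5/108, 1/3 · 1/6 = 1/18, 1/3 · 1/10 = 1/30; these sum to 73/540.
By Bayes' rule, P(r = 5 | data) = (5/108) / (73/540) = 25/73.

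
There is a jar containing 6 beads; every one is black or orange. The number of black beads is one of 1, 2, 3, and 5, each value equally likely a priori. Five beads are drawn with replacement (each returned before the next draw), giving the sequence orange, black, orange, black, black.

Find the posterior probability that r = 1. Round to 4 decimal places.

Compute the likelihood of the observed sequence for each case: P(data | r = 1) = (5/6)(1/6)(5/6)(1/6)(1/6) = 0.003215; P(data | r = 2) = (4/6)(2/6)(4/6)(2/6)(2/6) = 0.016461; P(data | r = 3) = (3/6)(3/6)(3/6)(3/6)(3/6) = 0.03125; P(data | r = 5) = (1/6)(5/6)(1/6)(5/6)(5/6) = 0.016075.
The prior-weighted likelihoods are 1/4 · 0.003215 = 0.00080376, 1/4 · 0.016461 = 0.0041152, 1/4 · 0.03125 = 0.0078125, 1/4 · 0.016075 = 0.0040188; with total 0.01675.
By Bayes' rule, P(r = 1 | data) = (0.00080376) / (0.01675) = 0.047985.

0.0480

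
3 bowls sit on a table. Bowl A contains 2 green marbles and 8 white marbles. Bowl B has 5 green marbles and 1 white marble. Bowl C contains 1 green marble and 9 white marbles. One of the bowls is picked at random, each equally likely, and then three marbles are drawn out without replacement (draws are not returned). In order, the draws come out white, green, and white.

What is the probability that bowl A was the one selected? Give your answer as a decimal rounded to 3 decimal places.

0.609

For each hypothesis, P(data | H) works out to: P(data | bowl A) = (8/10)(2/9)(7/8) = 7/45; P(data | bowl B) = (1/6)(5/5)(0/4) = 0; P(data | bowl C) = (9/10)(1/9)(8/8) = 1/10.
The prior-weighted likelihoods are 1/3 · 7/45 = 7/135, 1/3 · 0 = 0, 1/3 · 1/10 = 1/30; summing to 23/270.
Hence P(bowl A | data) = (7/135) / (23/270) = 14/23.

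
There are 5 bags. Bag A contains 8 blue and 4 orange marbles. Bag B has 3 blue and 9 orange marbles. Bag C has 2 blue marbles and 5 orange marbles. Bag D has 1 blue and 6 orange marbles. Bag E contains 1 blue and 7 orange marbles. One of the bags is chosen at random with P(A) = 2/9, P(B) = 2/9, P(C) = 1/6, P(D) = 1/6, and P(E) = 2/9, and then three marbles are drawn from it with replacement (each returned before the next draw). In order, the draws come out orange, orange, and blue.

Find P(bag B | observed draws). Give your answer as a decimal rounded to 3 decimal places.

0.282

For each hypothesis, P(data | H) works out to: P(data | bag A) = (4/12)(4/12)(8/12) = 0.074074; P(data | bag B) = (9/12)(9/12)(3/12) = 0.14062; P(data | bag C) = (5/7)(5/7)(2/7) = 0.14577; P(data | bag D) = (6/7)(6/7)(1/7) = 0.10496; P(data | bag E) = (7/8)(7/8)(1/8) = 0.095703.
The prior-weighted likelihoods are 2/9 · 0.074074 = 0.016461, 2/9 · 0.14062 = 0.03125, 1/6 · 0.14577 = 0.024295, 1/6 · 0.10496 = 0.017493, 2/9 · 0.095703 = 0.021267; with total 0.11077.
Hence P(bag B | data) = (0.03125) / (0.11077) = 0.28213.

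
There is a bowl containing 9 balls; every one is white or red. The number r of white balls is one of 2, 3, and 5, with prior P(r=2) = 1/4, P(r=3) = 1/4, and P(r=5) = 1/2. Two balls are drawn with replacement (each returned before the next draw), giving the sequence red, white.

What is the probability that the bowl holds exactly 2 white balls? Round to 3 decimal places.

0.194

The likelihood of the observed sequence under each hypothesis: P(data | r = 2) = (7/9)(2/9) = 14/81; P(data | r = 3) = (6/9)(3/9) = 2/9; P(data | r = 5) = (4/9)(5/9) = 20/81.
Weighting by the prior gives 1/4 · 14/81 = 7/162, 1/4 · 2/9 = 1/18, 1/2 · 20/81 = 10/81; summing to 2/9.
By Bayes' rule, P(r = 2 | data) = (7/162) / (2/9) = 7/36.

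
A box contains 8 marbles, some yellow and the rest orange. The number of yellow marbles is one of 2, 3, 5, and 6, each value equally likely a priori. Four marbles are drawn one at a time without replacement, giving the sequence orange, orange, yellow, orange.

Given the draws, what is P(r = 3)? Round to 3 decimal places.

0.400

For each hypothesis, P(data | H) works out to: P(data | r = 2) = (6/8)(5/7)(2/6)(4/5) = 1/7; P(data | r = 3) = (5/8)(4/7)(3/6)(3/5) = 3/28; P(data | r = 5) = (3/8)(2/7)(5/6)(1/5) = 1/56; P(data | r = 6) = (2/8)(1/7)(6/6)(0/5) = 0.
The prior-weighted likelihoods are 1/4 · 1/7 = 1/28, 1/4 · 3/28 = 3/112, 1/4 · 1/56 = 1/224, 1/4 · 0 = 0; summing to 15/224.
Hence P(r = 3 | data) = (3/112) / (15/224) = 2/5.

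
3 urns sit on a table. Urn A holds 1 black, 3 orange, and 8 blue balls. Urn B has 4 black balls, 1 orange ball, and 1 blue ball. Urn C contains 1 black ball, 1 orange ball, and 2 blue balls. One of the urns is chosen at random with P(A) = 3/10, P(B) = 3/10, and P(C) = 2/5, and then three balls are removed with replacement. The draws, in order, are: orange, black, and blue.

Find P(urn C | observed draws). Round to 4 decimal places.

For each hypothesis, P(data | H) works out to: P(data | urn A) = (3/12)(1/12)(8/12) = 1/72; P(data | urn B) = (1/6)(4/6)(1/6) = 1/54; P(data | urn C) = (1/4)(1/4)(2/4) = 1/32.
The prior-weighted likelihoods are 3/10 · 1/72 = 1/240, 3/10 · 1/54 = 1/180, 2/5 · 1/32 = 1/80; with total 1/45.
So P(urn C | data) = (1/80) / (1/45) = 9/16.

0.5625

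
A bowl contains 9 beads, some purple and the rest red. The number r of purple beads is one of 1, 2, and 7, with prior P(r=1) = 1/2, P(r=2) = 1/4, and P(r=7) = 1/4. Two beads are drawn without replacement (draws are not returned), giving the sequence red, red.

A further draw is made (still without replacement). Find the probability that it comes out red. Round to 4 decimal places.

0.8077

The likelihood of the observed sequence under each hypothesis: P(data | r = 1) = (8/9)(7/8) = 7/9; P(data | r = 2) = (7/9)(6/8) = 7/12; P(data | r = 7) = (2/9)(1/8) = 1/36.
Multiplying each by its prior: 1/2 · 7/9 = 7/18, 1/4 · 7/12 = 7/48, 1/4 · 1/36 = 1/144; summing to 13/24.
The posterior is then P(r = 1 | data) = 28/39, P(r = 2 | data) = 7/26, P(r = 7 | data) = 1/78.
The predictive probability is P(red next | data) = (6/7)(28/39) + (5/7)(7/26) + (0)(1/78) = 21/26.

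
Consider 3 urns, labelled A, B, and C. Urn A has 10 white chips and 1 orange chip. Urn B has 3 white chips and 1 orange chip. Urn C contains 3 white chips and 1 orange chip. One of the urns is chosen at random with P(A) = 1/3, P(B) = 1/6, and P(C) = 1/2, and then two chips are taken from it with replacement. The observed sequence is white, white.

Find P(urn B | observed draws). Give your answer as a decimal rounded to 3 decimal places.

Compute the likelihood of the observed sequence for each case: P(data | urn A) = (10/11)(10/11) = 0.82645; P(data | urn B) = (3/4)(3/4) = 0.5625; P(data | urn C) = (3/4)(3/4) = 0.5625.
The prior-weighted likelihoods are 1/3 · 0.82645 = 0.27548, 1/6 · 0.5625 = 0.09375, 1/2 · 0.5625 = 0.28125; summing to 0.65048.
Hence P(urn B | data) = (0.09375) / (0.65048) = 0.14412.

0.144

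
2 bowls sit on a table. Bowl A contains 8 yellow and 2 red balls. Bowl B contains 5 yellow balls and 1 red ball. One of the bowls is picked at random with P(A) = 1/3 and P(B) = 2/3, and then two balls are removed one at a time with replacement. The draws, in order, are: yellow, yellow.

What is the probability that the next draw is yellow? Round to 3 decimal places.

Compute the likelihood of the observed sequence for each case: P(data | bowl A) = (8/10)(8/10) = 0.64; P(data | bowl B) = (5/6)(5/6) = 0.69444.
Multiplying each by its prior: 1/3 · 0.64 = 0.21333, 2/3 · 0.69444 = 0.46296; with total 0.6763.
Dividing through by the total gives posterior P(bowl A | data) = 0.31544, P(bowl B | data) = 0.68456.
So P(yellow next | data) = Σ P(yellow next | H) P(H | data) = (4/5)(0.31544) + (5/6)(0.68456) = 0.82282.

0.823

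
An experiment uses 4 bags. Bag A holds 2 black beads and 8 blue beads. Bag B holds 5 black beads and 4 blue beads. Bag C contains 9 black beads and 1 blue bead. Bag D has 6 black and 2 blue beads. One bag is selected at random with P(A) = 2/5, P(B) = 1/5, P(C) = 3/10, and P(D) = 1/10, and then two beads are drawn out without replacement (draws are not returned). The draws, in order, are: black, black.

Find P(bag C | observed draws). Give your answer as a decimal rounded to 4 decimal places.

The likelihood of the observed sequence under each hypothesis: P(data | bag A) = (2/10)(1/9) = 0.022222; P(data | bag B) = (5/9)(4/8) = 0.27778; P(data | bag C) = (9/10)(8/9) = 0.8; P(data | bag D) = (6/8)(5/7) = 0.53571.
Weighting by the prior gives 2/5 · 0.022222 = 0.0088889, 1/5 · 0.27778 = 0.055556, 3/10 · 0.8 = 0.24, 1/10 · 0.53571 = 0.053571; with total 0.35802.
By Bayes' rule, P(bag C | data) = (0.24) / (0.35802) = 0.67036.

0.6704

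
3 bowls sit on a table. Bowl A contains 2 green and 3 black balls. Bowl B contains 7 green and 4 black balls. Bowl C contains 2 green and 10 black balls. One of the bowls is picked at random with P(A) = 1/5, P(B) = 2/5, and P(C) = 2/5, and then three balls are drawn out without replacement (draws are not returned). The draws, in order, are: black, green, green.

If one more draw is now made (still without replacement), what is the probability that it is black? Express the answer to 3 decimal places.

Under each hypothesis, the probability of the observed sequence is: P(data | bowl A) = (3/5)(2/4)(1/3) = 1/10; P(data | bowl B) = (4/11)(7/10)(6/9) = 28/165; P(data | bowl C) = (10/12)(2/11)(1/10) = 1/66.
Multiplying each by its prior: 1/5 · 1/10 = 1/50, 2/5 · 28/165 = 56/825, 2/5 · 1/66 = 1/165; summing to 31/330.
Normalising, the posterior is P(bowl A | data) = 33/155, P(bowl B | data) = 112/155, P(bowl C | data) = 2/31.
The predictive probability is P(black next | data) = (1)(33/155) + (3/8)(112/155) + (1)(2/31) = 17/31.

0.548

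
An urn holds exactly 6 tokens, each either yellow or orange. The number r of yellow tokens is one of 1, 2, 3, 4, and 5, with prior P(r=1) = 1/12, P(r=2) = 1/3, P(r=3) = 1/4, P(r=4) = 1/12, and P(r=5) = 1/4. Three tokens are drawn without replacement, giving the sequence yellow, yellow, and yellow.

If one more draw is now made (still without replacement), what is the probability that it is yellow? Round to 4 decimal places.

Under each hypothesis, the probability of the observed sequence is: P(data | r = 1) = (1/6)(0/5) = 0; P(data | r = 2) = (2/6)(1/5)(0/4) = 0; P(data | r = 3) = (3/6)(2/5)(1/4) = 1/20; P(data | r = 4) = (4/6)(3/5)(2/4) = 1/5; P(data | r = 5) = (5/6)(4/5)(3/4) = 1/2.
The prior-weighted likelihoods are 1/12 · 0 = 0, 1/3 · 0 = 0, 1/4 · 1/20 = 1/80, 1/12 · 1/5 = 1/60, 1/4 · 1/2 = 1/8; summing to 37/240.
Normalising, the posterior is P(r = 1 | data) = 0, P(r = 2 | data) = 0, P(r = 3 | data) = 3/37, P(r = 4 | data) = 4/37, P(r = 5 | data) = 30/37.
So P(yellow next | data) = Σ P(yellow next | H) P(H | data) = (0)(3/37) + (1/3)(4/37) + (2/3)(30/37) = 64/111.

0.5766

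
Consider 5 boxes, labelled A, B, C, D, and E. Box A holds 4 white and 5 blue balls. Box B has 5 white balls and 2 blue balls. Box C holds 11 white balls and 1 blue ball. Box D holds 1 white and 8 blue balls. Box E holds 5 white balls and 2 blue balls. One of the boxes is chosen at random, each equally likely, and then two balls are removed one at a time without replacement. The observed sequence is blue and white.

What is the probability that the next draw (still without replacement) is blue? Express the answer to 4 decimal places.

0.3849

The likelihood of the observed sequence under each hypothesis: P(data | box A) = (5/9)(4/8) = 0.27778; P(data | box B) = (2/7)(5/6) = 0.2381; P(data | box C) = (1/12)(11/11) = 0.083333; P(data | box D) = (8/9)(1/8) = 0.11111; P(data | box E) = (2/7)(5/6) = 0.2381.
The prior-weighted likelihoods are 1/5 · 0.27778 = 0.055556, 1/5 · 0.2381 = 0.047619, 1/5 · 0.083333 = 0.016667, 1/5 · 0.11111 = 0.022222, 1/5 · 0.2381 = 0.047619; summing to 0.18968.
The posterior is then P(box A | data) = 0.29289, P(box B | data) = 0.25105, P(box C | data) = 0.087866, P(box D | data) = 0.11715, P(box E | data) = 0.25105.
So P(blue next | data) = Σ P(blue next | H) P(H | data) = (4/7)(0.29289) + (1/5)(0.25105) + (0)(0.087866) + (1)(0.11715) + (1/5)(0.25105) = 0.38494.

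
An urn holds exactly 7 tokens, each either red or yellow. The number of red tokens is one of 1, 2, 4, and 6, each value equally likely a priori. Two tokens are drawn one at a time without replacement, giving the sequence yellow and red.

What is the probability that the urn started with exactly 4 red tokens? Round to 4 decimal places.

Under each hypothesis, the probability of the observed sequence is: P(data | r = 1) = (6/7)(1/6) = 1/7; P(data | r = 2) = (5/7)(2/6) = 5/21; P(data | r = 4) = (3/7)(4/6) = 2/7; P(data | r = 6) = (1/7)(6/6) = 1/7.
The prior-weighted likelihoods are 1/4 · 1/7 = 1/28, 1/4 · 5/21 = 5/84, 1/4 · 2/7 = 1/14, 1/4 · 1/7 = 1/28; these sum to 17/84.
Therefore the posterior P(r = 4 | data) = (1/14) / (17/84) = 6/17.

0.3529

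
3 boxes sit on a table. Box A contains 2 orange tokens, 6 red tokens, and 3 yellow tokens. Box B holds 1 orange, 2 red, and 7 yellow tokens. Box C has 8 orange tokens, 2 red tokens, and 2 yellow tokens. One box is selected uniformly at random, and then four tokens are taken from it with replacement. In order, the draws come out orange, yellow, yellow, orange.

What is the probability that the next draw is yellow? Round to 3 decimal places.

For each hypothesis, P(data | H) works out to: P(data | box A) = (2/11)(3/11)(3/11)(2/11) = 0.0024588; P(data | box B) = (1/10)(7/10)(7/10)(1/10) = 0.0049; P(data | box C) = (8/12)(2/12)(2/12)(8/12) = 0.012346.
The prior-weighted likelihoods are 1/3 · 0.0024588 = 0.00081962, 1/3 · 0.0049 = 0.0016333, 1/3 · 0.012346 = 0.0041152; these sum to 0.0065682.
The posterior is then P(box A | data) = 0.12479, P(box B | data) = 0.24867, P(box C | data) = 0.62654.
So P(yellow next | data) = Σ P(yellow next | H) P(H | data) = (3/11)(0.12479) + (7/10)(0.24867) + (1/6)(0.62654) = 0.31253.

0.313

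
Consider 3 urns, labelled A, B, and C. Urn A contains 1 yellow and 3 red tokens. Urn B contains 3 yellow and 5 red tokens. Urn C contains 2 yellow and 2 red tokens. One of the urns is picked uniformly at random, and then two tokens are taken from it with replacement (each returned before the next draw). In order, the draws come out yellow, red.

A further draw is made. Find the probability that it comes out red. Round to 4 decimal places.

The likelihood of the observed sequence under each hypothesis: P(data | urn A) = (1/4)(3/4) = 3/16; P(data | urn B) = (3/8)(5/8) = 15/64; P(data | urn C) = (2/4)(2/4) = 1/4.
The prior-weighted likelihoods are 1/3 · 3/16 = 1/16, 1/3 · 15/64 = 5/64, 1/3 · 1/4 = 1/12; with total 43/192.
Normalising, the posterior is P(urn A | data) = 12/43, P(urn B | data) = 15/43, P(urn C | data) = 16/43.
The predictive probability is P(red next | data) = (3/4)(12/43) + (5/8)(15/43) + (1/2)(16/43) = 211/344.

0.6134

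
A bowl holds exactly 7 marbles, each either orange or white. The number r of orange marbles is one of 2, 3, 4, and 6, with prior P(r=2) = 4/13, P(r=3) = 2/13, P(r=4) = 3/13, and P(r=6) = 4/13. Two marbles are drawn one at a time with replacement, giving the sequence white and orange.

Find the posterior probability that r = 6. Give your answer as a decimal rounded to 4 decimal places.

The likelihood of the observed sequence under each hypothesis: P(data | r = 2) = (5/7)(2/7) = 10/49; P(data | r = 3) = (4/7)(3/7) = 12/49; P(data | r = 4) = (3/7)(4/7) = 12/49; P(data | r = 6) = (1/7)(6/7) = 6/49.
Multiplying each by its prior: 4/13 · 10/49 = 40/637, 2/13 · 12/49 = 24/637, 3/13 · 12/49 = 36/637, 4/13 · 6/49 = 24/637; with total 124/637.
Therefore the posterior P(r = 6 | data) = (24/637) / (124/637) = 6/31.

0.1935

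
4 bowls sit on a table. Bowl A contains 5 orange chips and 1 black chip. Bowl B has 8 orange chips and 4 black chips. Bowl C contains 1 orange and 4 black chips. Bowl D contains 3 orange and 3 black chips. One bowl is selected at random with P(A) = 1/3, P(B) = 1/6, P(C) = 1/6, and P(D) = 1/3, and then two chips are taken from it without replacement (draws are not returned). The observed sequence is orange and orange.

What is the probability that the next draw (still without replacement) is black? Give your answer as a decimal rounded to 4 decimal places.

The likelihood of the observed sequence under each hypothesis: P(data | bowl A) = (5/6)(4/5) = 2/3; P(data | bowl B) = (8/12)(7/11) = 14/33; P(data | bowl C) = (1/5)(0/4) = 0; P(data | bowl D) = (3/6)(2/5) = 1/5.
Weighting by the prior gives 1/3 · 2/3 = 2/9, 1/6 · 14/33 = 7/99, 1/6 · 0 = 0, 1/3 · 1/5 = 1/15; these sum to 178/495.
Normalising, the posterior is P(bowl A | data) = 55/89, P(bowl B | data) = 35/178, P(bowl C | data) = 0, P(bowl D | data) = 33/178.
The predictive probability is P(black next | data) = (1/4)(55/89) + (2/5)(35/178) + (3/4)(33/178) = 265/712.

0.3722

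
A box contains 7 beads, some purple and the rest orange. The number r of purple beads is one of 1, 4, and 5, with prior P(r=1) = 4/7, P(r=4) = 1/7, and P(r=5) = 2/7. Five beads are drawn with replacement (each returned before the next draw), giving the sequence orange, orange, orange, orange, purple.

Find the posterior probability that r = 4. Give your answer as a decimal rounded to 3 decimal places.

0.057

For each hypothesis, P(data | H) works out to: P(data | r = 1) = (6/7)(6/7)(6/7)(6/7)(1/7) = 0.077111; P(data | r = 4) = (3/7)(3/7)(3/7)(3/7)(4/7) = 0.019278; P(data | r = 5) = (2/7)(2/7)(2/7)(2/7)(5/7) = 0.0047599.
The prior-weighted likelihoods are 4/7 · 0.077111 = 0.044063, 1/7 · 0.019278 = 0.002754, 2/7 · 0.0047599 = 0.00136; with total 0.048177.
So P(r = 4 | data) = (0.002754) / (0.048177) = 0.057163.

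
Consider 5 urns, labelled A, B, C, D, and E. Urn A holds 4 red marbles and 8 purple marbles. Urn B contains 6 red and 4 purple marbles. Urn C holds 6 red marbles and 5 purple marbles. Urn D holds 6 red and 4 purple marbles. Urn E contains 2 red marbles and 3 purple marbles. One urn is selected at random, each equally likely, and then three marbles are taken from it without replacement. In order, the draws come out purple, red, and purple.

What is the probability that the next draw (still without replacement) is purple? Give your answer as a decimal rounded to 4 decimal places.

0.4570

Under each hypothesis, the probability of the observed sequence is: P(data | urn A) = (8/12)(4/11)(7/10) = 28/165; P(data | urn B) = (4/10)(6/9)(3/8) = 1/10; P(data | urn C) = (5/11)(6/10)(4/9) = 4/33; P(data | urn D) = (4/10)(6/9)(3/8) = 1/10; P(data | urn E) = (3/5)(2/4)(2/3) = 1/5.
Weighting by the prior gives 1/5 · 28/165 = 28/825, 1/5 · 1/10 = 1/50, 1/5 · 4/33 = 4/165, 1/5 · 1/10 = 1/50, 1/5 · 1/5 = 1/25; with total 38/275.
The posterior is then P(urn A | data) = 0.24561, P(urn B | data) = 0.14474, P(urn C | data) = 0.17544, P(urn D | data) = 0.14474, P(urn E | data) = 0.28947.
The predictive probability is P(purple next | data) = (2/3)(0.24561) + (2/7)(0.14474) + (3/8)(0.17544) + (2/7)(0.14474) + (1/2)(0.28947) = 0.45698.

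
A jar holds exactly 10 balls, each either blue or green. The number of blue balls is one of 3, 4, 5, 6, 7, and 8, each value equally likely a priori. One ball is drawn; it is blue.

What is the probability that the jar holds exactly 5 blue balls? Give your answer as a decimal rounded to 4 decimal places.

0.1515

The likelihood of this draw under each hypothesis: P(data | r = 3) = (3/10) = 3/10; P(data | r = 4) = (4/10) = 2/5; P(data | r = 5) = (5/10) = 1/2; P(data | r = 6) = (6/10) = 3/5; P(data | r = 7) = (7/10) = 7/10; P(data | r = 8) = (8/10) = 4/5.
Multiplying each by its prior: 1/6 · 3/10 = 1/20, 1/6 · 2/5 = 1/15, 1/6 · 1/2 = 1/12, 1/6 · 3/5 = 1/10, 1/6 · 7/10 = 7/60, 1/6 · 4/5 = 2/15; with total 11/20.
Therefore the posterior P(r = 5 | data) = (1/12) / (11/20) = 5/33.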